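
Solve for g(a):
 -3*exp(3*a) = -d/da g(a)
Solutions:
 g(a) = C1 + exp(3*a)


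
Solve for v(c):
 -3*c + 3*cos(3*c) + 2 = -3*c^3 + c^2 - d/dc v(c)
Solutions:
 v(c) = C1 - 3*c^4/4 + c^3/3 + 3*c^2/2 - 2*c - sin(3*c)


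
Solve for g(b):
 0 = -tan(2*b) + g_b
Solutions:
 g(b) = C1 - log(cos(2*b))/2


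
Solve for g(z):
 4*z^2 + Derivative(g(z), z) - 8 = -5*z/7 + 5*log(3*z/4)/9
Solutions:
 g(z) = C1 - 4*z^3/3 - 5*z^2/14 + 5*z*log(z)/9 - 10*z*log(2)/9 + 5*z*log(3)/9 + 67*z/9


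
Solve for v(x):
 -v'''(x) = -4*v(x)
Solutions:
 v(x) = C3*exp(2^(2/3)*x) + (C1*sin(2^(2/3)*sqrt(3)*x/2) + C2*cos(2^(2/3)*sqrt(3)*x/2))*exp(-2^(2/3)*x/2)


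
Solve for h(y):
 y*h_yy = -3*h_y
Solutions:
 h(y) = C1 + C2/y^2


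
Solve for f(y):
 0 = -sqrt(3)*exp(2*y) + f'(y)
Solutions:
 f(y) = C1 + sqrt(3)*exp(2*y)/2


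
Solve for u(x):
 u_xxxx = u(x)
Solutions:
 u(x) = C1*exp(-x) + C2*exp(x) + C3*sin(x) + C4*cos(x)


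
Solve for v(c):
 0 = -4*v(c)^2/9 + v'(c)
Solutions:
 v(c) = -9/(C1 + 4*c)


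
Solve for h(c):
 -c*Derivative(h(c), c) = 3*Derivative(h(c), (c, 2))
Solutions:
 h(c) = C1 + C2*erf(sqrt(6)*c/6)


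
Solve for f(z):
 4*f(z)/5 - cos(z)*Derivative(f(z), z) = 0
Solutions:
 f(z) = C1*(sin(z) + 1)^(2/5)/(sin(z) - 1)^(2/5)


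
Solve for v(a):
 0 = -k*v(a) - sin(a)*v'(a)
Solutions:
 v(a) = C1*exp(k*(-log(cos(a) - 1) + log(cos(a) + 1))/2)


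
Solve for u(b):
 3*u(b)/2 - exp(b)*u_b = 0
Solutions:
 u(b) = C1*exp(-3*exp(-b)/2)


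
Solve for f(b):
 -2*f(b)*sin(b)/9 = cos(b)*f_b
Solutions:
 f(b) = C1*cos(b)^(2/9)


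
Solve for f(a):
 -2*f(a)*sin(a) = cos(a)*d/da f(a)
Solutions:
 f(a) = C1*cos(a)^2


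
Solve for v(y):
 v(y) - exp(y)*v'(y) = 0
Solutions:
 v(y) = C1*exp(-exp(-y))


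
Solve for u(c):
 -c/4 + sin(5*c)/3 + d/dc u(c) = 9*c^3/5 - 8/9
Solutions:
 u(c) = C1 + 9*c^4/20 + c^2/8 - 8*c/9 + cos(5*c)/15


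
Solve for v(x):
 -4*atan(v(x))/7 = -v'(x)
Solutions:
 Integral(1/atan(_y), (_y, v(x))) = C1 + 4*x/7


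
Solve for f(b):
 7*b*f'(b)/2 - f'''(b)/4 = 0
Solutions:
 f(b) = C1 + Integral(C2*airyai(14^(1/3)*b) + C3*airybi(14^(1/3)*b), b)


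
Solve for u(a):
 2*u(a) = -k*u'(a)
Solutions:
 u(a) = C1*exp(-2*a/k)


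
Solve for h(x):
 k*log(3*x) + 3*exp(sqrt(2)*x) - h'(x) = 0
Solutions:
 h(x) = C1 + k*x*log(x) + k*x*(-1 + log(3)) + 3*sqrt(2)*exp(sqrt(2)*x)/2


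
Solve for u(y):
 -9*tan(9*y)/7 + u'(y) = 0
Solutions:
 u(y) = C1 - log(cos(9*y))/7


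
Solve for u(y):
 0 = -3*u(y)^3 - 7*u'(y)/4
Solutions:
 u(y) = -sqrt(14)*sqrt(-1/(C1 - 12*y))/2
 u(y) = sqrt(14)*sqrt(-1/(C1 - 12*y))/2


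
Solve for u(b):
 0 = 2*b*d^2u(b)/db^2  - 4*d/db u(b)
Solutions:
 u(b) = C1 + C2*b^3


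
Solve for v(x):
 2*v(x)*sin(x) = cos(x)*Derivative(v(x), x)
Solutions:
 v(x) = C1/cos(x)^2


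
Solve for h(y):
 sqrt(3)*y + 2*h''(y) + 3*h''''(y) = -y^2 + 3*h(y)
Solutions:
 h(y) = C1*exp(-sqrt(3)*y*sqrt(-1 + sqrt(10))/3) + C2*exp(sqrt(3)*y*sqrt(-1 + sqrt(10))/3) + C3*sin(sqrt(3)*y*sqrt(1 + sqrt(10))/3) + C4*cos(sqrt(3)*y*sqrt(1 + sqrt(10))/3) + y^2/3 + sqrt(3)*y/3 + 4/9


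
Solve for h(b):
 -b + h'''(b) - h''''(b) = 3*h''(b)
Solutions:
 h(b) = C1 + C2*b - b^3/18 - b^2/18 + (C3*sin(sqrt(11)*b/2) + C4*cos(sqrt(11)*b/2))*exp(b/2)


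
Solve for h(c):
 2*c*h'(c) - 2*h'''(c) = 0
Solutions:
 h(c) = C1 + Integral(C2*airyai(c) + C3*airybi(c), c)


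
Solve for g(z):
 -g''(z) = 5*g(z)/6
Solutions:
 g(z) = C1*sin(sqrt(30)*z/6) + C2*cos(sqrt(30)*z/6)


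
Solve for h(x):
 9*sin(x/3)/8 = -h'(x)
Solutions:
 h(x) = C1 + 27*cos(x/3)/8


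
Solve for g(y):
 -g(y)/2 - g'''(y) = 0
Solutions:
 g(y) = C3*exp(-2^(2/3)*y/2) + (C1*sin(2^(2/3)*sqrt(3)*y/4) + C2*cos(2^(2/3)*sqrt(3)*y/4))*exp(2^(2/3)*y/4)


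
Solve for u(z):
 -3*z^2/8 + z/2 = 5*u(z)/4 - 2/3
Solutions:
 u(z) = -3*z^2/10 + 2*z/5 + 8/15


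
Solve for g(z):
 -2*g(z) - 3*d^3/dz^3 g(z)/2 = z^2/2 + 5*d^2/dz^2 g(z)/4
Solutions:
 g(z) = C1*exp(z*(-10 + 25/(36*sqrt(12414) + 4013)^(1/3) + (36*sqrt(12414) + 4013)^(1/3))/36)*sin(sqrt(3)*z*(-(36*sqrt(12414) + 4013)^(1/3) + 25/(36*sqrt(12414) + 4013)^(1/3))/36) + C2*exp(z*(-10 + 25/(36*sqrt(12414) + 4013)^(1/3) + (36*sqrt(12414) + 4013)^(1/3))/36)*cos(sqrt(3)*z*(-(36*sqrt(12414) + 4013)^(1/3) + 25/(36*sqrt(12414) + 4013)^(1/3))/36) + C3*exp(-z*(25/(36*sqrt(12414) + 4013)^(1/3) + 5 + (36*sqrt(12414) + 4013)^(1/3))/18) - z^2/4 + 5/16


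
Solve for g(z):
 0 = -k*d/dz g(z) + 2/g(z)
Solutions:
 g(z) = -sqrt(C1 + 4*z/k)
 g(z) = sqrt(C1 + 4*z/k)


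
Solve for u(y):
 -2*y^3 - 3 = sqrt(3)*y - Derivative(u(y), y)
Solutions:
 u(y) = C1 + y^4/2 + sqrt(3)*y^2/2 + 3*y


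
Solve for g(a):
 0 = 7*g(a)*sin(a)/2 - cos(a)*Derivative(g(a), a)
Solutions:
 g(a) = C1/cos(a)^(7/2)


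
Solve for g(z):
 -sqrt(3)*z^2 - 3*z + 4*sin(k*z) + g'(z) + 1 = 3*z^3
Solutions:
 g(z) = C1 + 3*z^4/4 + sqrt(3)*z^3/3 + 3*z^2/2 - z + 4*cos(k*z)/k


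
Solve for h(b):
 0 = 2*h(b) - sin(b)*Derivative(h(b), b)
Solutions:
 h(b) = C1*(cos(b) - 1)/(cos(b) + 1)


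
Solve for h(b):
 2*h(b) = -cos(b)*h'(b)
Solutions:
 h(b) = C1*(sin(b) - 1)/(sin(b) + 1)


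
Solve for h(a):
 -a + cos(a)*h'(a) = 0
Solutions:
 h(a) = C1 + Integral(a/cos(a), a)


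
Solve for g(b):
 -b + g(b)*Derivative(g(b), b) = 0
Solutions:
 g(b) = -sqrt(C1 + b^2)
 g(b) = sqrt(C1 + b^2)


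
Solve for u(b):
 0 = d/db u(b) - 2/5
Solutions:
 u(b) = C1 + 2*b/5


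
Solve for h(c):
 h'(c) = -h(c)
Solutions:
 h(c) = C1*exp(-c)


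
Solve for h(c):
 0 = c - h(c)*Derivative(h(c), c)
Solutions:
 h(c) = -sqrt(C1 + c^2)
 h(c) = sqrt(C1 + c^2)


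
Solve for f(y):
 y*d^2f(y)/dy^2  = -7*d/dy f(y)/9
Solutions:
 f(y) = C1 + C2*y^(2/9)


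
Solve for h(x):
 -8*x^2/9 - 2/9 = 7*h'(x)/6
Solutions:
 h(x) = C1 - 16*x^3/63 - 4*x/21


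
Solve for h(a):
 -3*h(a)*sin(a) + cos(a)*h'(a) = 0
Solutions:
 h(a) = C1/cos(a)^3


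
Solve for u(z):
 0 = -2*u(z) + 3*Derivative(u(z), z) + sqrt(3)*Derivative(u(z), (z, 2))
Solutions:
 u(z) = C1*exp(sqrt(3)*z*(-3 + sqrt(9 + 8*sqrt(3)))/6) + C2*exp(-sqrt(3)*z*(3 + sqrt(9 + 8*sqrt(3)))/6)


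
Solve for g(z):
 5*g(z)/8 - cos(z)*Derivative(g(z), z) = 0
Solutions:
 g(z) = C1*(sin(z) + 1)^(5/16)/(sin(z) - 1)^(5/16)


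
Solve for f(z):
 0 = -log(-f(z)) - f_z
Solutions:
 -li(-f(z)) = C1 - z


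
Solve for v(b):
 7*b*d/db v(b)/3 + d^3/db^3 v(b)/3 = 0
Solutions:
 v(b) = C1 + Integral(C2*airyai(-7^(1/3)*b) + C3*airybi(-7^(1/3)*b), b)


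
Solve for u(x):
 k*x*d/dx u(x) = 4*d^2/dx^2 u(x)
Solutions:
 u(x) = Piecewise((-sqrt(2)*sqrt(pi)*C1*erf(sqrt(2)*x*sqrt(-k)/4)/sqrt(-k) - C2, (k > 0) | (k < 0)), (-C1*x - C2, True))


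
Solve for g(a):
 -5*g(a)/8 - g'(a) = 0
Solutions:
 g(a) = C1*exp(-5*a/8)


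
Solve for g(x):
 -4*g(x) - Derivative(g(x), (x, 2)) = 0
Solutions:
 g(x) = C1*sin(2*x) + C2*cos(2*x)


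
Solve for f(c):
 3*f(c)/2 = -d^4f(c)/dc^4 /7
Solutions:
 f(c) = (C1*sin(42^(1/4)*c/2) + C2*cos(42^(1/4)*c/2))*exp(-42^(1/4)*c/2) + (C3*sin(42^(1/4)*c/2) + C4*cos(42^(1/4)*c/2))*exp(42^(1/4)*c/2)


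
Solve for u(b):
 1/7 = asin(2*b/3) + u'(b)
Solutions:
 u(b) = C1 - b*asin(2*b/3) + b/7 - sqrt(9 - 4*b^2)/2


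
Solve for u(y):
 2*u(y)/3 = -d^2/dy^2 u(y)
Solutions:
 u(y) = C1*sin(sqrt(6)*y/3) + C2*cos(sqrt(6)*y/3)


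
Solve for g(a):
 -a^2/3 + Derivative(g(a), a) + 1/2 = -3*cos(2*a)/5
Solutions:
 g(a) = C1 + a^3/9 - a/2 - 3*sin(2*a)/10


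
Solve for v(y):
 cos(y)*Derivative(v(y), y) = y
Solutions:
 v(y) = C1 + Integral(y/cos(y), y)


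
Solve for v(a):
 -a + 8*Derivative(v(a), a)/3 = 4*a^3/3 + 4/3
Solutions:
 v(a) = C1 + a^4/8 + 3*a^2/16 + a/2


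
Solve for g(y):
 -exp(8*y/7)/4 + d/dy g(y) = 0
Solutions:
 g(y) = C1 + 7*exp(8*y/7)/32


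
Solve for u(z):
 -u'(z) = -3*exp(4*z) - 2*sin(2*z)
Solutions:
 u(z) = C1 + 3*exp(4*z)/4 - cos(2*z)


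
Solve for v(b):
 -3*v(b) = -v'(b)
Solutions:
 v(b) = C1*exp(3*b)


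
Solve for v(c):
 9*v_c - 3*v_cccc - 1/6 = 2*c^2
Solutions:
 v(c) = C1 + C4*exp(3^(1/3)*c) + 2*c^3/27 + c/54 + (C2*sin(3^(5/6)*c/2) + C3*cos(3^(5/6)*c/2))*exp(-3^(1/3)*c/2)


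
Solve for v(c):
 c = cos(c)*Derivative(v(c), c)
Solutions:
 v(c) = C1 + Integral(c/cos(c), c)


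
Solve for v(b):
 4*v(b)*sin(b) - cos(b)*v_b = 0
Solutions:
 v(b) = C1/cos(b)^4


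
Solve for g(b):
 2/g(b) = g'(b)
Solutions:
 g(b) = -sqrt(C1 + 4*b)
 g(b) = sqrt(C1 + 4*b)


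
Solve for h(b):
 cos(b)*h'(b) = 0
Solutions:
 h(b) = C1


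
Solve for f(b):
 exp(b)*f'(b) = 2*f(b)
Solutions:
 f(b) = C1*exp(-2*exp(-b))


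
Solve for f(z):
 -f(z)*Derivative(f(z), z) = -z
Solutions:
 f(z) = -sqrt(C1 + z^2)
 f(z) = sqrt(C1 + z^2)


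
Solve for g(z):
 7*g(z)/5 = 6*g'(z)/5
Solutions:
 g(z) = C1*exp(7*z/6)


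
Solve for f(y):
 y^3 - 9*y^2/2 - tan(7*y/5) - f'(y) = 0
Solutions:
 f(y) = C1 + y^4/4 - 3*y^3/2 + 5*log(cos(7*y/5))/7


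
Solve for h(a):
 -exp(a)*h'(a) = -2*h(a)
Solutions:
 h(a) = C1*exp(-2*exp(-a))


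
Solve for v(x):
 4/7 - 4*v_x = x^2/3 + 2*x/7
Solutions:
 v(x) = C1 - x^3/36 - x^2/28 + x/7


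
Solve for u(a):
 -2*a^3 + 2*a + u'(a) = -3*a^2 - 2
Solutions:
 u(a) = C1 + a^4/2 - a^3 - a^2 - 2*a


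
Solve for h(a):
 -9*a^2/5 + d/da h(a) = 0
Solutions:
 h(a) = C1 + 3*a^3/5


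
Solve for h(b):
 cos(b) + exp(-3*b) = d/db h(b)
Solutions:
 h(b) = C1 + sin(b) - exp(-3*b)/3


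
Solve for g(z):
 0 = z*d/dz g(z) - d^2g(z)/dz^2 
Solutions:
 g(z) = C1 + C2*erfi(sqrt(2)*z/2)


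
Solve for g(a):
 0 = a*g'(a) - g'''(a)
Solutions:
 g(a) = C1 + Integral(C2*airyai(a) + C3*airybi(a), a)


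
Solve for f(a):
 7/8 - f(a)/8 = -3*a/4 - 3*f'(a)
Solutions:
 f(a) = C1*exp(a/24) + 6*a + 151


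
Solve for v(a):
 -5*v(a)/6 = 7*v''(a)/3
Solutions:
 v(a) = C1*sin(sqrt(70)*a/14) + C2*cos(sqrt(70)*a/14)


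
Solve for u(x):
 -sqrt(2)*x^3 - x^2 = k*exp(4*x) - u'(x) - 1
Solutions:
 u(x) = C1 + k*exp(4*x)/4 + sqrt(2)*x^4/4 + x^3/3 - x


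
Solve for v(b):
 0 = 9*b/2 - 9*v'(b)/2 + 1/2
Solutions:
 v(b) = C1 + b^2/2 + b/9


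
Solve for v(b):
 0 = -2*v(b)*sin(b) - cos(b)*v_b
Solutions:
 v(b) = C1*cos(b)^2


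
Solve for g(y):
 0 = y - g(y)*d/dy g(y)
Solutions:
 g(y) = -sqrt(C1 + y^2)
 g(y) = sqrt(C1 + y^2)


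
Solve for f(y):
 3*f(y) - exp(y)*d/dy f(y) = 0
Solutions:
 f(y) = C1*exp(-3*exp(-y))


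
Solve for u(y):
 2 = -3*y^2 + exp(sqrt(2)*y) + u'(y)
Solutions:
 u(y) = C1 + y^3 + 2*y - sqrt(2)*exp(sqrt(2)*y)/2


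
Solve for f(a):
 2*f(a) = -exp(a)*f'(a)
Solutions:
 f(a) = C1*exp(2*exp(-a))


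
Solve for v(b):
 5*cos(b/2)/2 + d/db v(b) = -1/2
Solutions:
 v(b) = C1 - b/2 - 5*sin(b/2)


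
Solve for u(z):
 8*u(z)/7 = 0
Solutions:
 u(z) = 0


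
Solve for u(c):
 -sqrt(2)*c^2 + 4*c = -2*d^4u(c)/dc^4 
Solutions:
 u(c) = C1 + C2*c + C3*c^2 + C4*c^3 + sqrt(2)*c^6/720 - c^5/60


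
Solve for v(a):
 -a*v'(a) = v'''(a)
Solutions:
 v(a) = C1 + Integral(C2*airyai(-a) + C3*airybi(-a), a)


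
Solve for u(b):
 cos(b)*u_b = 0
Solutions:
 u(b) = C1


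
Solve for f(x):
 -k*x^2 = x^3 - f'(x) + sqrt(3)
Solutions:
 f(x) = C1 + k*x^3/3 + x^4/4 + sqrt(3)*x


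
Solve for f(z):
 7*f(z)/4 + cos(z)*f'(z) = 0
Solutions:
 f(z) = C1*(sin(z) - 1)^(7/8)/(sin(z) + 1)^(7/8)


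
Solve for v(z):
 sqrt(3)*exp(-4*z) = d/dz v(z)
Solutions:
 v(z) = C1 - sqrt(3)*exp(-4*z)/4


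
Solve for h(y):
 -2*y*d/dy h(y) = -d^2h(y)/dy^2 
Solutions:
 h(y) = C1 + C2*erfi(y)


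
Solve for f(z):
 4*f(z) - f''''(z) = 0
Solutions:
 f(z) = C1*exp(-sqrt(2)*z) + C2*exp(sqrt(2)*z) + C3*sin(sqrt(2)*z) + C4*cos(sqrt(2)*z)


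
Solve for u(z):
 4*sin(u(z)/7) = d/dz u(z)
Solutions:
 -4*z + 7*log(cos(u(z)/7) - 1)/2 - 7*log(cos(u(z)/7) + 1)/2 = C1


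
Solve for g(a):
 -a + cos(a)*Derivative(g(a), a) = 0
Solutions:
 g(a) = C1 + Integral(a/cos(a), a)


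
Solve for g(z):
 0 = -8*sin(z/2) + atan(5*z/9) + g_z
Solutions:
 g(z) = C1 - z*atan(5*z/9) + 9*log(25*z^2 + 81)/10 - 16*cos(z/2)


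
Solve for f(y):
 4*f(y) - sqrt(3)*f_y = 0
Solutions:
 f(y) = C1*exp(4*sqrt(3)*y/3)


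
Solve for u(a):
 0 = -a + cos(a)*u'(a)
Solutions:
 u(a) = C1 + Integral(a/cos(a), a)


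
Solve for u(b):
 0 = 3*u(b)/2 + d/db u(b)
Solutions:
 u(b) = C1*exp(-3*b/2)


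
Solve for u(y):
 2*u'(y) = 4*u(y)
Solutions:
 u(y) = C1*exp(2*y)


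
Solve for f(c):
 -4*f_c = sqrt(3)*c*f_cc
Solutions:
 f(c) = C1 + C2*c^(1 - 4*sqrt(3)/3)


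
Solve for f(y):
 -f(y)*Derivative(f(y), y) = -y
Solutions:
 f(y) = -sqrt(C1 + y^2)
 f(y) = sqrt(C1 + y^2)


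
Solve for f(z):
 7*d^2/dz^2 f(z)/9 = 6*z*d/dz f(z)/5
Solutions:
 f(z) = C1 + C2*erfi(3*sqrt(105)*z/35)


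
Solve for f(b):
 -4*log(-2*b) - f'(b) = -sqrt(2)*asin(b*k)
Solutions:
 f(b) = C1 - 4*b*log(-b) - 4*b*log(2) + 4*b + sqrt(2)*Piecewise((b*asin(b*k) + sqrt(-b^2*k^2 + 1)/k, Ne(k, 0)), (0, True))


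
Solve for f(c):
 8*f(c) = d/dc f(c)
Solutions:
 f(c) = C1*exp(8*c)


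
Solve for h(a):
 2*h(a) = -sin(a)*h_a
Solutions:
 h(a) = C1*(cos(a) + 1)/(cos(a) - 1)


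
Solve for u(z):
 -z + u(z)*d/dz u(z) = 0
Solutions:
 u(z) = -sqrt(C1 + z^2)
 u(z) = sqrt(C1 + z^2)


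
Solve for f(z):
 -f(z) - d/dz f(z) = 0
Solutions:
 f(z) = C1*exp(-z)


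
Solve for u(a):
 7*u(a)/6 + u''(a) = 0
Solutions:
 u(a) = C1*sin(sqrt(42)*a/6) + C2*cos(sqrt(42)*a/6)


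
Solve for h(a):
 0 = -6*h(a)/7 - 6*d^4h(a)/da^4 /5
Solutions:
 h(a) = (C1*sin(sqrt(2)*5^(1/4)*7^(3/4)*a/14) + C2*cos(sqrt(2)*5^(1/4)*7^(3/4)*a/14))*exp(-sqrt(2)*5^(1/4)*7^(3/4)*a/14) + (C3*sin(sqrt(2)*5^(1/4)*7^(3/4)*a/14) + C4*cos(sqrt(2)*5^(1/4)*7^(3/4)*a/14))*exp(sqrt(2)*5^(1/4)*7^(3/4)*a/14)


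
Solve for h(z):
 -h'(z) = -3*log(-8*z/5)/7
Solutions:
 h(z) = C1 + 3*z*log(-z)/7 + 3*z*(-log(5) - 1 + 3*log(2))/7


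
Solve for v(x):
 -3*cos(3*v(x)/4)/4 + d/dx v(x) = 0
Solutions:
 -3*x/4 - 2*log(sin(3*v(x)/4) - 1)/3 + 2*log(sin(3*v(x)/4) + 1)/3 = C1


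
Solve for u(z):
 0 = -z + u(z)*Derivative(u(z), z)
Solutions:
 u(z) = -sqrt(C1 + z^2)
 u(z) = sqrt(C1 + z^2)


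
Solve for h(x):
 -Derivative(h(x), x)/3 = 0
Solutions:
 h(x) = C1


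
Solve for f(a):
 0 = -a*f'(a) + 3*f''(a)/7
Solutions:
 f(a) = C1 + C2*erfi(sqrt(42)*a/6)


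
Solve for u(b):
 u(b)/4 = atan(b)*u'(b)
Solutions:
 u(b) = C1*exp(Integral(1/atan(b), b)/4)


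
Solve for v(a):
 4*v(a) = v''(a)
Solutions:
 v(a) = C1*exp(-2*a) + C2*exp(2*a)


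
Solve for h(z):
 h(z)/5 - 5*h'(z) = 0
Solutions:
 h(z) = C1*exp(z/25)


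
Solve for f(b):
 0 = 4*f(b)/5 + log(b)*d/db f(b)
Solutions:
 f(b) = C1*exp(-4*li(b)/5)


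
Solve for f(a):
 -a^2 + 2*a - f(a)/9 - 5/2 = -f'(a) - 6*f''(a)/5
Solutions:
 f(a) = C1*exp(a*(-15 + sqrt(345))/36) + C2*exp(-a*(15 + sqrt(345))/36) - 9*a^2 - 144*a - 15129/10


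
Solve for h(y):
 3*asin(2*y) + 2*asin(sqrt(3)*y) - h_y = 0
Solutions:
 h(y) = C1 + 3*y*asin(2*y) + 2*y*asin(sqrt(3)*y) + 3*sqrt(1 - 4*y^2)/2 + 2*sqrt(3)*sqrt(1 - 3*y^2)/3


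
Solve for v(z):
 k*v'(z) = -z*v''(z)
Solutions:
 v(z) = C1 + z^(1 - re(k))*(C2*sin(log(z)*Abs(im(k))) + C3*cos(log(z)*im(k)))


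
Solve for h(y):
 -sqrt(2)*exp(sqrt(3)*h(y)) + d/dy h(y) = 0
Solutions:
 h(y) = sqrt(3)*(2*log(-1/(C1 + sqrt(2)*y)) - log(3))/6


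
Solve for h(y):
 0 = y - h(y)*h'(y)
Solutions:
 h(y) = -sqrt(C1 + y^2)
 h(y) = sqrt(C1 + y^2)


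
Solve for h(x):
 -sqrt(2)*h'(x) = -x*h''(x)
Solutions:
 h(x) = C1 + C2*x^(1 + sqrt(2))


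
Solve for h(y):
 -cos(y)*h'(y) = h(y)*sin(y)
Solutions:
 h(y) = C1*cos(y)


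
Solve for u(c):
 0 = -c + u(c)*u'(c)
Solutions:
 u(c) = -sqrt(C1 + c^2)
 u(c) = sqrt(C1 + c^2)


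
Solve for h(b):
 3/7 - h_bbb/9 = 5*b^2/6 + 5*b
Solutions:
 h(b) = C1 + C2*b + C3*b^2 - b^5/8 - 15*b^4/8 + 9*b^3/14


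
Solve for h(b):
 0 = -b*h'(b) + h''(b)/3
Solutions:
 h(b) = C1 + C2*erfi(sqrt(6)*b/2)


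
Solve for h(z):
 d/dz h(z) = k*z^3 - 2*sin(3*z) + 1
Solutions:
 h(z) = C1 + k*z^4/4 + z + 2*cos(3*z)/3


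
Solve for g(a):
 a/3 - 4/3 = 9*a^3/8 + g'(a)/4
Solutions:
 g(a) = C1 - 9*a^4/8 + 2*a^2/3 - 16*a/3


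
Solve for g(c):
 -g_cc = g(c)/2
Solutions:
 g(c) = C1*sin(sqrt(2)*c/2) + C2*cos(sqrt(2)*c/2)


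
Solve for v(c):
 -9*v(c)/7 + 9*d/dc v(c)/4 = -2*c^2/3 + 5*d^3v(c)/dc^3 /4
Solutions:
 v(c) = C1*exp(c*(7*175^(1/3)*3^(2/3)/(sqrt(165) + 30)^(1/3) + 735^(1/3)*(sqrt(165) + 30)^(1/3))/70)*sin(3^(1/6)*c*(-245^(1/3)*3^(2/3)*(sqrt(165) + 30)^(1/3) + 21*175^(1/3)/(sqrt(165) + 30)^(1/3))/70) + C2*exp(c*(7*175^(1/3)*3^(2/3)/(sqrt(165) + 30)^(1/3) + 735^(1/3)*(sqrt(165) + 30)^(1/3))/70)*cos(3^(1/6)*c*(-245^(1/3)*3^(2/3)*(sqrt(165) + 30)^(1/3) + 21*175^(1/3)/(sqrt(165) + 30)^(1/3))/70) + C3*exp(-c*(7*175^(1/3)*3^(2/3)/(sqrt(165) + 30)^(1/3) + 735^(1/3)*(sqrt(165) + 30)^(1/3))/35) + 14*c^2/27 + 49*c/27 + 343/108


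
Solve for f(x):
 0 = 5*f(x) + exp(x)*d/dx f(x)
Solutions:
 f(x) = C1*exp(5*exp(-x))


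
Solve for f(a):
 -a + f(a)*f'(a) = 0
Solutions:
 f(a) = -sqrt(C1 + a^2)
 f(a) = sqrt(C1 + a^2)


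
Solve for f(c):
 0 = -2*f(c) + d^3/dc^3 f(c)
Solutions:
 f(c) = C3*exp(2^(1/3)*c) + (C1*sin(2^(1/3)*sqrt(3)*c/2) + C2*cos(2^(1/3)*sqrt(3)*c/2))*exp(-2^(1/3)*c/2)


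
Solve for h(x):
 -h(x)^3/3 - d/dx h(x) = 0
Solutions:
 h(x) = -sqrt(6)*sqrt(-1/(C1 - x))/2
 h(x) = sqrt(6)*sqrt(-1/(C1 - x))/2


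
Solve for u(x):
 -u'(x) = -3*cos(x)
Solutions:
 u(x) = C1 + 3*sin(x)


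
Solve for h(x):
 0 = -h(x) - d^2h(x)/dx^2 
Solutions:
 h(x) = C1*sin(x) + C2*cos(x)


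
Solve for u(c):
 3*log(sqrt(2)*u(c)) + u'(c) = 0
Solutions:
 2*Integral(1/(2*log(_y) + log(2)), (_y, u(c)))/3 = C1 - c


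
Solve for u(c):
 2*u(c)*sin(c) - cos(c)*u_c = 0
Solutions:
 u(c) = C1/cos(c)^2


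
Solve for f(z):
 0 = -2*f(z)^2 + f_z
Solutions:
 f(z) = -1/(C1 + 2*z)


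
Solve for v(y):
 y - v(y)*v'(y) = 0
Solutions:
 v(y) = -sqrt(C1 + y^2)
 v(y) = sqrt(C1 + y^2)


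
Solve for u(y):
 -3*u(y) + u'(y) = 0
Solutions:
 u(y) = C1*exp(3*y)


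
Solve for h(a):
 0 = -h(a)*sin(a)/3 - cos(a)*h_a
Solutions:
 h(a) = C1*cos(a)^(1/3)


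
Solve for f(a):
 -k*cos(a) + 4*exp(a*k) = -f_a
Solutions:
 f(a) = C1 + k*sin(a) - 4*exp(a*k)/k


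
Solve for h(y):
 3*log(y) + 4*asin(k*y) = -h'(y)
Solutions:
 h(y) = C1 - 3*y*log(y) + 3*y - 4*Piecewise((y*asin(k*y) + sqrt(-k^2*y^2 + 1)/k, Ne(k, 0)), (0, True))


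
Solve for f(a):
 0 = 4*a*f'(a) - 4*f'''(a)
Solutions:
 f(a) = C1 + Integral(C2*airyai(a) + C3*airybi(a), a)


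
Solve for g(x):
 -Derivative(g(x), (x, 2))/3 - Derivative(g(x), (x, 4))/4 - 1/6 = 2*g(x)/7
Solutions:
 g(x) = (C1*sin(14^(3/4)*x*cos(atan(sqrt(77)/7)/2)/7) + C2*cos(14^(3/4)*x*cos(atan(sqrt(77)/7)/2)/7))*exp(-14^(3/4)*x*sin(atan(sqrt(77)/7)/2)/7) + (C3*sin(14^(3/4)*x*cos(atan(sqrt(77)/7)/2)/7) + C4*cos(14^(3/4)*x*cos(atan(sqrt(77)/7)/2)/7))*exp(14^(3/4)*x*sin(atan(sqrt(77)/7)/2)/7) - 7/12


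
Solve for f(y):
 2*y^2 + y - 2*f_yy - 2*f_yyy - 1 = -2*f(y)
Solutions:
 f(y) = C1*exp(-y*(2*2^(1/3)/(3*sqrt(69) + 25)^(1/3) + 4 + 2^(2/3)*(3*sqrt(69) + 25)^(1/3))/12)*sin(2^(1/3)*sqrt(3)*y*(-2^(1/3)*(3*sqrt(69) + 25)^(1/3) + 2/(3*sqrt(69) + 25)^(1/3))/12) + C2*exp(-y*(2*2^(1/3)/(3*sqrt(69) + 25)^(1/3) + 4 + 2^(2/3)*(3*sqrt(69) + 25)^(1/3))/12)*cos(2^(1/3)*sqrt(3)*y*(-2^(1/3)*(3*sqrt(69) + 25)^(1/3) + 2/(3*sqrt(69) + 25)^(1/3))/12) + C3*exp(y*(-2 + 2*2^(1/3)/(3*sqrt(69) + 25)^(1/3) + 2^(2/3)*(3*sqrt(69) + 25)^(1/3))/6) - y^2 - y/2 - 3/2


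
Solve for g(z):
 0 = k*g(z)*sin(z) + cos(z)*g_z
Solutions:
 g(z) = C1*exp(k*log(cos(z)))


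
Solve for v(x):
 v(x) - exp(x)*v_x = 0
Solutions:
 v(x) = C1*exp(-exp(-x))


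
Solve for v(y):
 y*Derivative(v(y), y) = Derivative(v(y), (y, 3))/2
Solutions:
 v(y) = C1 + Integral(C2*airyai(2^(1/3)*y) + C3*airybi(2^(1/3)*y), y)


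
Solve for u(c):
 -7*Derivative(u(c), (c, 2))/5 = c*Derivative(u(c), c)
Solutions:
 u(c) = C1 + C2*erf(sqrt(70)*c/14)


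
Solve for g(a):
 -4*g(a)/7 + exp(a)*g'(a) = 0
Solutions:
 g(a) = C1*exp(-4*exp(-a)/7)


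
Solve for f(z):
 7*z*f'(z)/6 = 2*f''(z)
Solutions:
 f(z) = C1 + C2*erfi(sqrt(42)*z/12)


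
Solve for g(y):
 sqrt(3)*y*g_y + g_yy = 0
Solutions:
 g(y) = C1 + C2*erf(sqrt(2)*3^(1/4)*y/2)


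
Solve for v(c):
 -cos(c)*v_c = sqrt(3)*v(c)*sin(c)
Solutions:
 v(c) = C1*cos(c)^(sqrt(3))


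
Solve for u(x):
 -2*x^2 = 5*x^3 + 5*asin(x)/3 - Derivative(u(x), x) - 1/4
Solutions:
 u(x) = C1 + 5*x^4/4 + 2*x^3/3 + 5*x*asin(x)/3 - x/4 + 5*sqrt(1 - x^2)/3


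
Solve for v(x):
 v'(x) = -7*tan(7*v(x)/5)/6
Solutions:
 v(x) = -5*asin(C1*exp(-49*x/30))/7 + 5*pi/7
 v(x) = 5*asin(C1*exp(-49*x/30))/7


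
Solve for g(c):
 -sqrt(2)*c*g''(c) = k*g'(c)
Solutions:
 g(c) = C1 + c^(-sqrt(2)*re(k)/2 + 1)*(C2*sin(sqrt(2)*log(c)*Abs(im(k))/2) + C3*cos(sqrt(2)*log(c)*im(k)/2))


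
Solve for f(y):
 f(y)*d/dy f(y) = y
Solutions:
 f(y) = -sqrt(C1 + y^2)
 f(y) = sqrt(C1 + y^2)


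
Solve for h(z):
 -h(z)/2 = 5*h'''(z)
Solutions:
 h(z) = C3*exp(-10^(2/3)*z/10) + (C1*sin(10^(2/3)*sqrt(3)*z/20) + C2*cos(10^(2/3)*sqrt(3)*z/20))*exp(10^(2/3)*z/20)


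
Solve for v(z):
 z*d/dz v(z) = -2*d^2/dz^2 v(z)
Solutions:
 v(z) = C1 + C2*erf(z/2)


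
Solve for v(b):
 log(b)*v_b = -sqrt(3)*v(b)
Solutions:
 v(b) = C1*exp(-sqrt(3)*li(b))


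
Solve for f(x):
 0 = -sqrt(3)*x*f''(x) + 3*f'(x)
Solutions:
 f(x) = C1 + C2*x^(1 + sqrt(3))


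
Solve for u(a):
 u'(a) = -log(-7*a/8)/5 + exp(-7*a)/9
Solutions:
 u(a) = C1 - a*log(-a)/5 + a*(-log(7) + 1 + 3*log(2))/5 - exp(-7*a)/63


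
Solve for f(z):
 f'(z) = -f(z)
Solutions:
 f(z) = C1*exp(-z)


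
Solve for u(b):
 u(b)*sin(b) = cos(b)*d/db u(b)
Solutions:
 u(b) = C1/cos(b)


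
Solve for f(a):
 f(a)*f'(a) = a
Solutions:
 f(a) = -sqrt(C1 + a^2)
 f(a) = sqrt(C1 + a^2)


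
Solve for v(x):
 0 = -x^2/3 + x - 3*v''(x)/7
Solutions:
 v(x) = C1 + C2*x - 7*x^4/108 + 7*x^3/18


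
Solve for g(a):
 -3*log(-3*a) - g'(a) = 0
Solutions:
 g(a) = C1 - 3*a*log(-a) + 3*a*(1 - log(3))


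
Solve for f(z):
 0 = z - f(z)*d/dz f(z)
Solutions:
 f(z) = -sqrt(C1 + z^2)
 f(z) = sqrt(C1 + z^2)


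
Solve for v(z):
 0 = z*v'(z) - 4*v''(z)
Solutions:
 v(z) = C1 + C2*erfi(sqrt(2)*z/4)


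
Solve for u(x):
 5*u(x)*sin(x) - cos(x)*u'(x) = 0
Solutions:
 u(x) = C1/cos(x)^5


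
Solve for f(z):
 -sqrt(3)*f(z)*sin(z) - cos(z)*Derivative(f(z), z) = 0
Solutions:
 f(z) = C1*cos(z)^(sqrt(3))


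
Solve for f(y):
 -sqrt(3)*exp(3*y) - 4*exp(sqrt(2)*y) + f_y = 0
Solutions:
 f(y) = C1 + sqrt(3)*exp(3*y)/3 + 2*sqrt(2)*exp(sqrt(2)*y)


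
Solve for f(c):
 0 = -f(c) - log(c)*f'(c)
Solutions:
 f(c) = C1*exp(-li(c))


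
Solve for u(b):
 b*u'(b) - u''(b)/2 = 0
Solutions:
 u(b) = C1 + C2*erfi(b)


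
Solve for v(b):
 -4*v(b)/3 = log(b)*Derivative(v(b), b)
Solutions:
 v(b) = C1*exp(-4*li(b)/3)


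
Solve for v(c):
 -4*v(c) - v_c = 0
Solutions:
 v(c) = C1*exp(-4*c)


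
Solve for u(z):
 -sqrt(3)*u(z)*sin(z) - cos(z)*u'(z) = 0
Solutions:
 u(z) = C1*cos(z)^(sqrt(3))


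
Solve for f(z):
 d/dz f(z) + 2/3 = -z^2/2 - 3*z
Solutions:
 f(z) = C1 - z^3/6 - 3*z^2/2 - 2*z/3


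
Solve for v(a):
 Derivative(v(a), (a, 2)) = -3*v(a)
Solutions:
 v(a) = C1*sin(sqrt(3)*a) + C2*cos(sqrt(3)*a)


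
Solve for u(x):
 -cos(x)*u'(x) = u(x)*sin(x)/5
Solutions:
 u(x) = C1*cos(x)^(1/5)


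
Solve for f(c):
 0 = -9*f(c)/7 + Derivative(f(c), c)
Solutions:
 f(c) = C1*exp(9*c/7)


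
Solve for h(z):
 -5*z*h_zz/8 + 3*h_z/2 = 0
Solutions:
 h(z) = C1 + C2*z^(17/5)


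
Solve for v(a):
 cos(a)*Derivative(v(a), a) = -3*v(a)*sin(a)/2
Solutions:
 v(a) = C1*cos(a)^(3/2)


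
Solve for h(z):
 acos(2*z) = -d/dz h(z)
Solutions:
 h(z) = C1 - z*acos(2*z) + sqrt(1 - 4*z^2)/2


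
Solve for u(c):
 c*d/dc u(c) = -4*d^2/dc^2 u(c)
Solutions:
 u(c) = C1 + C2*erf(sqrt(2)*c/4)


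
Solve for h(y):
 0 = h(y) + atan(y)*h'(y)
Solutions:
 h(y) = C1*exp(-Integral(1/atan(y), y))


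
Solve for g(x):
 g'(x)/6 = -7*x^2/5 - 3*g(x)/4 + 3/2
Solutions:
 g(x) = C1*exp(-9*x/2) - 28*x^2/15 + 112*x/135 + 2206/1215


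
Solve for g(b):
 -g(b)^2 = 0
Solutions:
 g(b) = 0


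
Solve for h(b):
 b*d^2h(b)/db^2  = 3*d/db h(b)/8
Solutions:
 h(b) = C1 + C2*b^(11/8)


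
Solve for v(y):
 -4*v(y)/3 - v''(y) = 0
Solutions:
 v(y) = C1*sin(2*sqrt(3)*y/3) + C2*cos(2*sqrt(3)*y/3)


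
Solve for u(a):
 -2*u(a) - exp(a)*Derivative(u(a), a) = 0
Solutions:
 u(a) = C1*exp(2*exp(-a))


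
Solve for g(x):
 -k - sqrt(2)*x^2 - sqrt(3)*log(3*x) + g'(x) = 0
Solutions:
 g(x) = C1 + k*x + sqrt(2)*x^3/3 + sqrt(3)*x*log(x) - sqrt(3)*x + sqrt(3)*x*log(3)


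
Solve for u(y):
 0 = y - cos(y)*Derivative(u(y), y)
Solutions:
 u(y) = C1 + Integral(y/cos(y), y)


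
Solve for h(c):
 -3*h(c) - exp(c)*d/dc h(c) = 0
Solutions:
 h(c) = C1*exp(3*exp(-c))


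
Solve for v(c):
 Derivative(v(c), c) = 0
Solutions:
 v(c) = C1


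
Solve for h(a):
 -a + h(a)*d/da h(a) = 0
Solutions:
 h(a) = -sqrt(C1 + a^2)
 h(a) = sqrt(C1 + a^2)


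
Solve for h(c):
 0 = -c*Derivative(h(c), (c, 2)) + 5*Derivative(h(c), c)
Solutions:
 h(c) = C1 + C2*c^6


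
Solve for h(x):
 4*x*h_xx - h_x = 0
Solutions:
 h(x) = C1 + C2*x^(5/4)


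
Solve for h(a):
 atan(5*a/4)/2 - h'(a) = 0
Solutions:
 h(a) = C1 + a*atan(5*a/4)/2 - log(25*a^2 + 16)/5


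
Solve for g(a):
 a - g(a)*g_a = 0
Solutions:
 g(a) = -sqrt(C1 + a^2)
 g(a) = sqrt(C1 + a^2)


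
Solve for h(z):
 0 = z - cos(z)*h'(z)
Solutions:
 h(z) = C1 + Integral(z/cos(z), z)


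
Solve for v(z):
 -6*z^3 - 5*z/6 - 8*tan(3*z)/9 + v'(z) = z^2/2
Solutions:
 v(z) = C1 + 3*z^4/2 + z^3/6 + 5*z^2/12 - 8*log(cos(3*z))/27


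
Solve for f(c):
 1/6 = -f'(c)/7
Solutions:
 f(c) = C1 - 7*c/6


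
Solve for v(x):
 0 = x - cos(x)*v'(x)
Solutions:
 v(x) = C1 + Integral(x/cos(x), x)


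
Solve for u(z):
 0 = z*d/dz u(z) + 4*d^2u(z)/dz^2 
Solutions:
 u(z) = C1 + C2*erf(sqrt(2)*z/4)


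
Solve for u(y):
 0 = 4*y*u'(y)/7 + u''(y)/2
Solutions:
 u(y) = C1 + C2*erf(2*sqrt(7)*y/7)


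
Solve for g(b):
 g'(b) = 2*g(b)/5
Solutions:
 g(b) = C1*exp(2*b/5)


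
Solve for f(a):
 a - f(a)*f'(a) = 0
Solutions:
 f(a) = -sqrt(C1 + a^2)
 f(a) = sqrt(C1 + a^2)


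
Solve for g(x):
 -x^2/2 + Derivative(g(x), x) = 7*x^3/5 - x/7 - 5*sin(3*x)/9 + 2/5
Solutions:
 g(x) = C1 + 7*x^4/20 + x^3/6 - x^2/14 + 2*x/5 + 5*cos(3*x)/27


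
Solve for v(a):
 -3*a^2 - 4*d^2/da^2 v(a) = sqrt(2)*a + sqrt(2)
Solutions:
 v(a) = C1 + C2*a - a^4/16 - sqrt(2)*a^3/24 - sqrt(2)*a^2/8


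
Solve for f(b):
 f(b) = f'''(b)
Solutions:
 f(b) = C3*exp(b) + (C1*sin(sqrt(3)*b/2) + C2*cos(sqrt(3)*b/2))*exp(-b/2)


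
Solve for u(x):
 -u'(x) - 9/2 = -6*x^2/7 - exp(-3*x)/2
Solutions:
 u(x) = C1 + 2*x^3/7 - 9*x/2 - exp(-3*x)/6


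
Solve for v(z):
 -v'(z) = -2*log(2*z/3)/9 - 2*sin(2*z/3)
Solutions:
 v(z) = C1 + 2*z*log(z)/9 - 2*z*log(3)/9 - 2*z/9 + 2*z*log(2)/9 - 3*cos(2*z/3)


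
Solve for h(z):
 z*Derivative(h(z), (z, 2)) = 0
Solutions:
 h(z) = C1 + C2*z


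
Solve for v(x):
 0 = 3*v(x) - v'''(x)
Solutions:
 v(x) = C3*exp(3^(1/3)*x) + (C1*sin(3^(5/6)*x/2) + C2*cos(3^(5/6)*x/2))*exp(-3^(1/3)*x/2)


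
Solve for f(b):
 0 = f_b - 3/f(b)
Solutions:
 f(b) = -sqrt(C1 + 6*b)
 f(b) = sqrt(C1 + 6*b)


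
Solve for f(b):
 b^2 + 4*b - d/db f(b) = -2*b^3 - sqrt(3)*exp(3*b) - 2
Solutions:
 f(b) = C1 + b^4/2 + b^3/3 + 2*b^2 + 2*b + sqrt(3)*exp(3*b)/3


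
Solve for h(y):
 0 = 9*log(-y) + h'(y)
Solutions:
 h(y) = C1 - 9*y*log(-y) + 9*y


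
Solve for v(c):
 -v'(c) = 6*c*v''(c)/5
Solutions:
 v(c) = C1 + C2*c^(1/6)


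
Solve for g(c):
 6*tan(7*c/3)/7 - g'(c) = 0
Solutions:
 g(c) = C1 - 18*log(cos(7*c/3))/49


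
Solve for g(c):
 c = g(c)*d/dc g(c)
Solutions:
 g(c) = -sqrt(C1 + c^2)
 g(c) = sqrt(C1 + c^2)


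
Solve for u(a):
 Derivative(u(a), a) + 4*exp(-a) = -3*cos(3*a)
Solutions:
 u(a) = C1 - sin(3*a) + 4*exp(-a)


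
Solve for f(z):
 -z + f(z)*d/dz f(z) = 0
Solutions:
 f(z) = -sqrt(C1 + z^2)
 f(z) = sqrt(C1 + z^2)


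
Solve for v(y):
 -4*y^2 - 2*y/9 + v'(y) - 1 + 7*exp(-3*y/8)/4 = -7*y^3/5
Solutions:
 v(y) = C1 - 7*y^4/20 + 4*y^3/3 + y^2/9 + y + 14*exp(-3*y/8)/3


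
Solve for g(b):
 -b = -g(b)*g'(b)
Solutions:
 g(b) = -sqrt(C1 + b^2)
 g(b) = sqrt(C1 + b^2)


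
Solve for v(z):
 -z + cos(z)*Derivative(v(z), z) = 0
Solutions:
 v(z) = C1 + Integral(z/cos(z), z)


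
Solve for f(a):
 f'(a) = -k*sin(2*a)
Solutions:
 f(a) = C1 + k*cos(2*a)/2


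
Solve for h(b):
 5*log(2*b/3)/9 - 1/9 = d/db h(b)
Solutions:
 h(b) = C1 + 5*b*log(b)/9 - 2*b/3 - 5*b*log(3)/9 + 5*b*log(2)/9


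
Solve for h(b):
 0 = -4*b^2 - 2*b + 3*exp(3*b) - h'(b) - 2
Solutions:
 h(b) = C1 - 4*b^3/3 - b^2 - 2*b + exp(3*b)


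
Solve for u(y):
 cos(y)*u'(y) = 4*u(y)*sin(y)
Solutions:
 u(y) = C1/cos(y)^4


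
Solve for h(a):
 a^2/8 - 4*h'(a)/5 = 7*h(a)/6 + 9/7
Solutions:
 h(a) = C1*exp(-35*a/24) + 3*a^2/28 - 36*a/245 - 8586/8575


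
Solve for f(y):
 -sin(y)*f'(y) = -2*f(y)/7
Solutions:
 f(y) = C1*(cos(y) - 1)^(1/7)/(cos(y) + 1)^(1/7)


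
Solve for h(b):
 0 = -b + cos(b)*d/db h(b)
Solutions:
 h(b) = C1 + Integral(b/cos(b), b)


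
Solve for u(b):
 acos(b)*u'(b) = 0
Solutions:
 u(b) = C1


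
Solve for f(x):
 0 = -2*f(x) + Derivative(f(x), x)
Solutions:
 f(x) = C1*exp(2*x)


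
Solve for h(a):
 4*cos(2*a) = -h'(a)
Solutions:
 h(a) = C1 - 2*sin(2*a)


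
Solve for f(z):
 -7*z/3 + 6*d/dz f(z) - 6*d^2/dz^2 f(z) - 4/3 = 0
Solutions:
 f(z) = C1 + C2*exp(z) + 7*z^2/36 + 11*z/18


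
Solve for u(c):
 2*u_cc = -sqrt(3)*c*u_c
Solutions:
 u(c) = C1 + C2*erf(3^(1/4)*c/2)


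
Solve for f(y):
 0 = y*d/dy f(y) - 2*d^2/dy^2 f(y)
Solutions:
 f(y) = C1 + C2*erfi(y/2)


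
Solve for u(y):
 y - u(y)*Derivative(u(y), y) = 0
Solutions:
 u(y) = -sqrt(C1 + y^2)
 u(y) = sqrt(C1 + y^2)


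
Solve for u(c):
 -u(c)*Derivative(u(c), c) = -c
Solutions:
 u(c) = -sqrt(C1 + c^2)
 u(c) = sqrt(C1 + c^2)


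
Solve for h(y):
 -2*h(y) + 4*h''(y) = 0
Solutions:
 h(y) = C1*exp(-sqrt(2)*y/2) + C2*exp(sqrt(2)*y/2)


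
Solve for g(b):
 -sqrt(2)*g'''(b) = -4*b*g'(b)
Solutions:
 g(b) = C1 + Integral(C2*airyai(sqrt(2)*b) + C3*airybi(sqrt(2)*b), b)


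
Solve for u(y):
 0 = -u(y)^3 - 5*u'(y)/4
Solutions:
 u(y) = -sqrt(10)*sqrt(-1/(C1 - 4*y))/2
 u(y) = sqrt(10)*sqrt(-1/(C1 - 4*y))/2


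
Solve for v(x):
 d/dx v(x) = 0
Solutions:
 v(x) = C1


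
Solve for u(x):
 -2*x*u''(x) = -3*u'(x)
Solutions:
 u(x) = C1 + C2*x^(5/2)


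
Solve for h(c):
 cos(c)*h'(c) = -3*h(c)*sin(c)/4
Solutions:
 h(c) = C1*cos(c)^(3/4)


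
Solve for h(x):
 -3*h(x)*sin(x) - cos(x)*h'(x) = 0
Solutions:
 h(x) = C1*cos(x)^3


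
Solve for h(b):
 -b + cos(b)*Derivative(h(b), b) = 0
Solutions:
 h(b) = C1 + Integral(b/cos(b), b)


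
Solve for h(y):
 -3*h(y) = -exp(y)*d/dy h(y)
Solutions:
 h(y) = C1*exp(-3*exp(-y))


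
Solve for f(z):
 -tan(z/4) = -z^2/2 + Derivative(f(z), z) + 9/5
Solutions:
 f(z) = C1 + z^3/6 - 9*z/5 + 4*log(cos(z/4))


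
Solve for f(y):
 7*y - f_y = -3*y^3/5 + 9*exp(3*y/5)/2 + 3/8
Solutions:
 f(y) = C1 + 3*y^4/20 + 7*y^2/2 - 3*y/8 - 15*exp(3*y/5)/2


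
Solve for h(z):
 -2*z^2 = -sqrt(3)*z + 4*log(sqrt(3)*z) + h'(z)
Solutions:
 h(z) = C1 - 2*z^3/3 + sqrt(3)*z^2/2 - 4*z*log(z) - z*log(9) + 4*z


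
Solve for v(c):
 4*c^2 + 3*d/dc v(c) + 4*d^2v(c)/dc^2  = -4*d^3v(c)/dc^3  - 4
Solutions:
 v(c) = C1 - 4*c^3/9 + 16*c^2/9 - 68*c/27 + (C2*sin(sqrt(2)*c/2) + C3*cos(sqrt(2)*c/2))*exp(-c/2)


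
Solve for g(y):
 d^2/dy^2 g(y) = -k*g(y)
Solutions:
 g(y) = C1*exp(-y*sqrt(-k)) + C2*exp(y*sqrt(-k))


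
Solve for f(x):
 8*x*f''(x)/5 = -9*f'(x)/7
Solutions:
 f(x) = C1 + C2*x^(11/56)


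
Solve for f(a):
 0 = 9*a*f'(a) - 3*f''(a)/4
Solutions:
 f(a) = C1 + C2*erfi(sqrt(6)*a)


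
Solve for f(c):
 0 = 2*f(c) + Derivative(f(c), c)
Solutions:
 f(c) = C1*exp(-2*c)


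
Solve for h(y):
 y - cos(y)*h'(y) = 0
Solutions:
 h(y) = C1 + Integral(y/cos(y), y)


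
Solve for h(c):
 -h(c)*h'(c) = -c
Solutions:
 h(c) = -sqrt(C1 + c^2)
 h(c) = sqrt(C1 + c^2)


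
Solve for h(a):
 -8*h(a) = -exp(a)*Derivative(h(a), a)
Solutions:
 h(a) = C1*exp(-8*exp(-a))


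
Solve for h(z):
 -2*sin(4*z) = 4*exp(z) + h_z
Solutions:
 h(z) = C1 - 4*exp(z) + cos(4*z)/2


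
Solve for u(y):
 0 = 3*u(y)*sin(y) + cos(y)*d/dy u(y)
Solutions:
 u(y) = C1*cos(y)^3


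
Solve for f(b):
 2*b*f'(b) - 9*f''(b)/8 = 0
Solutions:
 f(b) = C1 + C2*erfi(2*sqrt(2)*b/3)


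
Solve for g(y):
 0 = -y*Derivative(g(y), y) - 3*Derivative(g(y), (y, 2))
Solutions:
 g(y) = C1 + C2*erf(sqrt(6)*y/6)


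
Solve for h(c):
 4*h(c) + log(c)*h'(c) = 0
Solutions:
 h(c) = C1*exp(-4*li(c))


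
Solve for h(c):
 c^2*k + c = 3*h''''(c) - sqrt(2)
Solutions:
 h(c) = C1 + C2*c + C3*c^2 + C4*c^3 + c^6*k/1080 + c^5/360 + sqrt(2)*c^4/72


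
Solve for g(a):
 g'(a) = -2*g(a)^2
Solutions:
 g(a) = 1/(C1 + 2*a)


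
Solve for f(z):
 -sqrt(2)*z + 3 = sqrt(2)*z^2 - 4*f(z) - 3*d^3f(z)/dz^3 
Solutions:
 f(z) = C3*exp(-6^(2/3)*z/3) + sqrt(2)*z^2/4 + sqrt(2)*z/4 + (C1*sin(2^(2/3)*3^(1/6)*z/2) + C2*cos(2^(2/3)*3^(1/6)*z/2))*exp(6^(2/3)*z/6) - 3/4


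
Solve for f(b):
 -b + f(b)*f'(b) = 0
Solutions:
 f(b) = -sqrt(C1 + b^2)
 f(b) = sqrt(C1 + b^2)


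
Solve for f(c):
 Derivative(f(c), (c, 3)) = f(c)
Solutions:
 f(c) = C3*exp(c) + (C1*sin(sqrt(3)*c/2) + C2*cos(sqrt(3)*c/2))*exp(-c/2)


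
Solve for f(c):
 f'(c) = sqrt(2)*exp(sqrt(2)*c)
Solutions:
 f(c) = C1 + exp(sqrt(2)*c)


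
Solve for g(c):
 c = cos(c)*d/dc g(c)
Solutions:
 g(c) = C1 + Integral(c/cos(c), c)


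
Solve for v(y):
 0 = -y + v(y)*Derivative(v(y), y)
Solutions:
 v(y) = -sqrt(C1 + y^2)
 v(y) = sqrt(C1 + y^2)


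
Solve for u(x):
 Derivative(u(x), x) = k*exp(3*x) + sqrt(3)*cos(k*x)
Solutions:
 u(x) = C1 + k*exp(3*x)/3 + sqrt(3)*sin(k*x)/k


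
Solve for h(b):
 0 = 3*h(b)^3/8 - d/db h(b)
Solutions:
 h(b) = -2*sqrt(-1/(C1 + 3*b))
 h(b) = 2*sqrt(-1/(C1 + 3*b))


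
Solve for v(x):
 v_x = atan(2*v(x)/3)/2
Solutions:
 Integral(1/atan(2*_y/3), (_y, v(x))) = C1 + x/2


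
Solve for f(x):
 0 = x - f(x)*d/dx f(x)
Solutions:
 f(x) = -sqrt(C1 + x^2)
 f(x) = sqrt(C1 + x^2)


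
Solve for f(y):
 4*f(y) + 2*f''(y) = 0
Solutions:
 f(y) = C1*sin(sqrt(2)*y) + C2*cos(sqrt(2)*y)


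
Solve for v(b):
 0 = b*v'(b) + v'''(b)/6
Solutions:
 v(b) = C1 + Integral(C2*airyai(-6^(1/3)*b) + C3*airybi(-6^(1/3)*b), b)


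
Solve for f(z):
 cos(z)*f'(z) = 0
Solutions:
 f(z) = C1


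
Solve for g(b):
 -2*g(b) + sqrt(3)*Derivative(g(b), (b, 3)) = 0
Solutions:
 g(b) = C3*exp(2^(1/3)*3^(5/6)*b/3) + (C1*sin(6^(1/3)*b/2) + C2*cos(6^(1/3)*b/2))*exp(-2^(1/3)*3^(5/6)*b/6)


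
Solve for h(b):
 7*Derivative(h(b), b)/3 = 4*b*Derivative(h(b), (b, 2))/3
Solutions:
 h(b) = C1 + C2*b^(11/4)


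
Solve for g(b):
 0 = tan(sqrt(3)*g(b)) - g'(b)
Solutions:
 g(b) = sqrt(3)*(pi - asin(C1*exp(sqrt(3)*b)))/3
 g(b) = sqrt(3)*asin(C1*exp(sqrt(3)*b))/3


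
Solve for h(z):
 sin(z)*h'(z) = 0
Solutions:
 h(z) = C1


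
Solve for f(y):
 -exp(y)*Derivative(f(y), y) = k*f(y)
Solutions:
 f(y) = C1*exp(k*exp(-y))


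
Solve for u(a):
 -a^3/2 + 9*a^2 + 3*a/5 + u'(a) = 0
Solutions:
 u(a) = C1 + a^4/8 - 3*a^3 - 3*a^2/10


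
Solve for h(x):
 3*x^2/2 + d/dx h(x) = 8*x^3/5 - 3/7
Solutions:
 h(x) = C1 + 2*x^4/5 - x^3/2 - 3*x/7


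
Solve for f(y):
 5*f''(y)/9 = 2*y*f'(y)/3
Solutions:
 f(y) = C1 + C2*erfi(sqrt(15)*y/5)


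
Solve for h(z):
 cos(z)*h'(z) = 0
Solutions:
 h(z) = C1


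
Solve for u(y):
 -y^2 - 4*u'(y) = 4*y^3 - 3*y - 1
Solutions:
 u(y) = C1 - y^4/4 - y^3/12 + 3*y^2/8 + y/4


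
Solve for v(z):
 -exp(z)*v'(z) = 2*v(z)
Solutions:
 v(z) = C1*exp(2*exp(-z))


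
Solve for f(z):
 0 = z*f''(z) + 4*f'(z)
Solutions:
 f(z) = C1 + C2/z^3


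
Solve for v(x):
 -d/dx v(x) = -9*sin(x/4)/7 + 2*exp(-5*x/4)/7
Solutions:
 v(x) = C1 - 36*cos(x/4)/7 + 8*exp(-5*x/4)/35


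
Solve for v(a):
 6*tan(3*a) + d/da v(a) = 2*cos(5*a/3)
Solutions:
 v(a) = C1 + 2*log(cos(3*a)) + 6*sin(5*a/3)/5


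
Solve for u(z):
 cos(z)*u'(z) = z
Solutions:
 u(z) = C1 + Integral(z/cos(z), z)


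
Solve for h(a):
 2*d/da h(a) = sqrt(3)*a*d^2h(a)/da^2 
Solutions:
 h(a) = C1 + C2*a^(1 + 2*sqrt(3)/3)


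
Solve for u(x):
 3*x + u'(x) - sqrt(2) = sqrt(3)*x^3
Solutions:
 u(x) = C1 + sqrt(3)*x^4/4 - 3*x^2/2 + sqrt(2)*x


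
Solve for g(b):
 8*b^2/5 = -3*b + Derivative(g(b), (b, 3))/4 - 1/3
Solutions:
 g(b) = C1 + C2*b + C3*b^2 + 8*b^5/75 + b^4/2 + 2*b^3/9


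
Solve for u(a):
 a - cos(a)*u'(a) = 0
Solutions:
 u(a) = C1 + Integral(a/cos(a), a)


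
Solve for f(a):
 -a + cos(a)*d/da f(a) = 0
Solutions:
 f(a) = C1 + Integral(a/cos(a), a)


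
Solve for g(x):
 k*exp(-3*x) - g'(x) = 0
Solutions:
 g(x) = C1 - k*exp(-3*x)/3


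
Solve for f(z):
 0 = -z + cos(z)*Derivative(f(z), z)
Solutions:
 f(z) = C1 + Integral(z/cos(z), z)


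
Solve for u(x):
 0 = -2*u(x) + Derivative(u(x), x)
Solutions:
 u(x) = C1*exp(2*x)


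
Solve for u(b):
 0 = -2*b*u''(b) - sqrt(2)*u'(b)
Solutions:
 u(b) = C1 + C2*b^(1 - sqrt(2)/2)


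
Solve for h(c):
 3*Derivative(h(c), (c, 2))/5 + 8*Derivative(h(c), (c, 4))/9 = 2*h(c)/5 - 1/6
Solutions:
 h(c) = C1*exp(-sqrt(15)*c*sqrt(-9 + sqrt(401))/20) + C2*exp(sqrt(15)*c*sqrt(-9 + sqrt(401))/20) + C3*sin(sqrt(15)*c*sqrt(9 + sqrt(401))/20) + C4*cos(sqrt(15)*c*sqrt(9 + sqrt(401))/20) + 5/12


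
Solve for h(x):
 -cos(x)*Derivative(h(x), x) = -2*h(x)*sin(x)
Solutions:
 h(x) = C1/cos(x)^2


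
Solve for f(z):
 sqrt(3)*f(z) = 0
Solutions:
 f(z) = 0


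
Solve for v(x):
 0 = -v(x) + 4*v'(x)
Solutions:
 v(x) = C1*exp(x/4)


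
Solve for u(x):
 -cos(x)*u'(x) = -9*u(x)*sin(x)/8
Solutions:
 u(x) = C1/cos(x)^(9/8)


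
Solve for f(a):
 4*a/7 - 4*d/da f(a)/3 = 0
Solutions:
 f(a) = C1 + 3*a^2/14


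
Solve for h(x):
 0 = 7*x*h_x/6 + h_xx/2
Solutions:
 h(x) = C1 + C2*erf(sqrt(42)*x/6)


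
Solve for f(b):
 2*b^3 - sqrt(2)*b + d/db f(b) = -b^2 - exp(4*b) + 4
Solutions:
 f(b) = C1 - b^4/2 - b^3/3 + sqrt(2)*b^2/2 + 4*b - exp(4*b)/4


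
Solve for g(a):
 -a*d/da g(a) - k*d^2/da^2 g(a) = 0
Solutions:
 g(a) = C1 + C2*sqrt(k)*erf(sqrt(2)*a*sqrt(1/k)/2)


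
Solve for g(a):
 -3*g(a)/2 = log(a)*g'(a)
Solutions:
 g(a) = C1*exp(-3*li(a)/2)


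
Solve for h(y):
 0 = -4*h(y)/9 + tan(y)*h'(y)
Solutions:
 h(y) = C1*sin(y)^(4/9)


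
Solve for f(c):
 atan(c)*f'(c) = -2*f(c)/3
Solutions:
 f(c) = C1*exp(-2*Integral(1/atan(c), c)/3)
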